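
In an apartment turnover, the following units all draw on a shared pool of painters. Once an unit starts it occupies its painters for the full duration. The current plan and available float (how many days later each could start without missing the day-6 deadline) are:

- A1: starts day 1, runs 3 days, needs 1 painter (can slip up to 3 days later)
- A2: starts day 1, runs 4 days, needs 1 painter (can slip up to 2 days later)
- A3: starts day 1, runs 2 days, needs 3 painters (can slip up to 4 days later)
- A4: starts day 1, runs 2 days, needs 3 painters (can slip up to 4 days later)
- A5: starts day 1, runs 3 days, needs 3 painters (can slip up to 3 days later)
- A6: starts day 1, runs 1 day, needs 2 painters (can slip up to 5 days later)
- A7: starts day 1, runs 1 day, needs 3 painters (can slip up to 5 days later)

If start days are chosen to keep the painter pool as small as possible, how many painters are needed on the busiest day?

6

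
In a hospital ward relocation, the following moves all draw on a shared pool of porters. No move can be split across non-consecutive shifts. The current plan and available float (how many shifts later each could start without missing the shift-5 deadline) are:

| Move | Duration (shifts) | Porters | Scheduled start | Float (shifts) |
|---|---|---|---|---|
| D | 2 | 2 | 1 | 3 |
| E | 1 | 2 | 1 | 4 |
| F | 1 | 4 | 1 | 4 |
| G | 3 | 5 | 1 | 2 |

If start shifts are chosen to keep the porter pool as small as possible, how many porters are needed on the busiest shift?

Early-start (D@1, E@1, F@1, G@1) gives peak 13: s1:13  s2:7  s3:5  s4:0  s5:0.
Shift F→2, G→3.
Schedule D@1, E@1, F@2, G@3: s1:4  s2:6  s3:5  s4:5  s5:5 — peak 6.

6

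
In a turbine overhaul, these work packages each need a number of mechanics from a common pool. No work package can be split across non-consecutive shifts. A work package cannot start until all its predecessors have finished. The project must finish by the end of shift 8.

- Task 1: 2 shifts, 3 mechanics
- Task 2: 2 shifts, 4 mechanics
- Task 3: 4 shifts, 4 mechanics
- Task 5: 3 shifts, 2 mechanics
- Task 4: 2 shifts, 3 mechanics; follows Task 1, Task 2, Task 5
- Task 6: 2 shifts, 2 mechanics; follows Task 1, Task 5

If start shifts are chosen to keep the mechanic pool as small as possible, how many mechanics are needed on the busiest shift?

Early-start (Task 1@1, Task 2@1, Task 3@1, Task 5@1, Task 4@4, Task 6@4) gives peak 13: s1:13  s2:13  s3:6  s4:9  s5:5  s6:0  s7:0  s8:0.
Shift Task 3→3, Task 5→3, Task 4→6, Task 6→7.
Schedule Task 1@1, Task 2@1, Task 3@3, Task 5@3, Task 4@6, Task 6@7: s1:7  s2:7  s3:6  s4:6  s5:6  s6:7  s7:5  s8:2 — peak 7.

7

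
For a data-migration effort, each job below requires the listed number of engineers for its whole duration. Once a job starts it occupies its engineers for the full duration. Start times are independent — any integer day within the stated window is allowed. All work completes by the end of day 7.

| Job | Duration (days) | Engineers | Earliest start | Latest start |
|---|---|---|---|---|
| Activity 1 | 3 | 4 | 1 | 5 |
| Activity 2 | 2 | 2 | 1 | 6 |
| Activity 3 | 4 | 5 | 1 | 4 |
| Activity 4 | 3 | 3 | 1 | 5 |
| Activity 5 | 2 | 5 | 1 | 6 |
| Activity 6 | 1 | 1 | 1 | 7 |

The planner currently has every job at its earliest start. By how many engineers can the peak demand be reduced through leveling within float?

Early-start peak: d1:20  d2:19  d3:12  d4:5  d5:0  d6:0  d7:0 ⇒ 20.
Leveled (Activity 1@1, Activity 2@3, Activity 3@4, Activity 4@5, Activity 5@1, Activity 6@3): d1:9  d2:9  d3:7  d4:7  d5:8  d6:8  d7:8 ⇒ 9.
Reduction 20 − 9 = 11.

11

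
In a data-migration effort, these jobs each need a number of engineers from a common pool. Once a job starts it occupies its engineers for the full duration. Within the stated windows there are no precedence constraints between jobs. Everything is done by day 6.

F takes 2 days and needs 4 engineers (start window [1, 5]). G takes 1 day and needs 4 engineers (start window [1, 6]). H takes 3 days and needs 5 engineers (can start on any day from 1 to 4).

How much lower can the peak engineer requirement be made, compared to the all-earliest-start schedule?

8

Early-start peak: d1:13  d2:9  d3:5  d4:0  d5:0  d6:0 ⇒ 13.
Leveled (F@1, G@3, H@4): d1:4  d2:4  d3:4  d4:5  d5:5  d6:5 ⇒ 5.
Reduction 13 − 5 = 8.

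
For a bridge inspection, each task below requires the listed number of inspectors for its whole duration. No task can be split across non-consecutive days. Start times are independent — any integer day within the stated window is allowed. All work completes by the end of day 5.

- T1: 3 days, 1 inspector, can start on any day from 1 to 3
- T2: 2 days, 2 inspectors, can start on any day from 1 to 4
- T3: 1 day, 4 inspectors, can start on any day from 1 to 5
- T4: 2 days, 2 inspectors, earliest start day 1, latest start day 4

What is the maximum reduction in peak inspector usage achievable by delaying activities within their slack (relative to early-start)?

Early-start peak: d1:9  d2:5  d3:1  d4:0  d5:0 ⇒ 9.
Leveled (T1@1, T2@1, T3@5, T4@3): d1:3  d2:3  d3:3  d4:2  d5:4 ⇒ 4.
Reduction 9 − 4 = 5.

5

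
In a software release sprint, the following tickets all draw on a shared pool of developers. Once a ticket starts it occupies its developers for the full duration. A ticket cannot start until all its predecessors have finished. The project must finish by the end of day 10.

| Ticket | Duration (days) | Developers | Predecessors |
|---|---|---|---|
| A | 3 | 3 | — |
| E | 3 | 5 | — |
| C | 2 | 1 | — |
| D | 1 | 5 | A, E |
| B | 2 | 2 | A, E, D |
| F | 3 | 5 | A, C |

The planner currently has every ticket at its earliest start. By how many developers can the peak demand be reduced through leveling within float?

3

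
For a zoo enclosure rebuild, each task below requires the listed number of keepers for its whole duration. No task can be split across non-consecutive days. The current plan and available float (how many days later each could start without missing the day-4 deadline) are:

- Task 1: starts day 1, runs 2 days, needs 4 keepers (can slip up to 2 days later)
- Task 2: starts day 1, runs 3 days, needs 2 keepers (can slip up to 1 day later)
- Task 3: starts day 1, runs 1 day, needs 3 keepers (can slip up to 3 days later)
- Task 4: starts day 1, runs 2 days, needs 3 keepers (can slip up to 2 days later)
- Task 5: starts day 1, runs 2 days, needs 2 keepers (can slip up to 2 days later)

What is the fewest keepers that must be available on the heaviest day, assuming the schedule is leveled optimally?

7

Early-start (Task 1@1, Task 2@1, Task 3@1, Task 4@1, Task 5@1) gives peak 14: d1:14  d2:11  d3:2  d4:0.
Shift Task 2→2, Task 4→3, Task 5→3.
Schedule Task 1@1, Task 2@2, Task 3@1, Task 4@3, Task 5@3: d1:7  d2:6  d3:7  d4:7 — peak 7.
Total keeper-days = 27 over 4 days ⇒ peak ≥ ⌈27/4⌉ = 7, so 7 is optimal.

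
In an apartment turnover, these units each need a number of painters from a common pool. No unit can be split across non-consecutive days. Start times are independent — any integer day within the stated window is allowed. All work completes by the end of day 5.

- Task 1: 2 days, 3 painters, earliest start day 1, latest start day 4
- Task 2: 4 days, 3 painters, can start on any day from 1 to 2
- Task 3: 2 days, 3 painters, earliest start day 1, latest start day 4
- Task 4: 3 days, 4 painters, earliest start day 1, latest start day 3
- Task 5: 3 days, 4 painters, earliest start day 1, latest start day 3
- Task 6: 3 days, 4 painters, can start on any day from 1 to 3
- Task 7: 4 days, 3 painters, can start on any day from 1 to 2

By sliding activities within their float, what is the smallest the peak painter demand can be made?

Early-start (Task 1@1, Task 2@1, Task 3@1, Task 4@1, Task 5@1, Task 6@1, Task 7@1) gives peak 24: d1:24  d2:24  d3:18  d4:6  d5:0.
Shift Task 5→3, Task 6→3.
Schedule Task 1@1, Task 2@1, Task 3@1, Task 4@1, Task 5@3, Task 6@3, Task 7@1: d1:16  d2:16  d3:18  d4:14  d5:8 — peak 18.

18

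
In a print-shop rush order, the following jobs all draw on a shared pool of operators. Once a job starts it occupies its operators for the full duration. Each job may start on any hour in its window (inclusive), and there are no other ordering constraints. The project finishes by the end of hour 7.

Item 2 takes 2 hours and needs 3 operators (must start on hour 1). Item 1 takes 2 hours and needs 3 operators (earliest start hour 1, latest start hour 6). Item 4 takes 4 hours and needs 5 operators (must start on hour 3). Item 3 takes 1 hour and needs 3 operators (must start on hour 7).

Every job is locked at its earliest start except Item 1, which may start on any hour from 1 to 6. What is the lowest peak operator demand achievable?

Item 1@1: h1:6  h2:6  h3:5  h4:5  h5:5  h6:5  h7:3 → peak 6
Item 1@2: h1:3  h2:6  h3:8  h4:5  h5:5  h6:5  h7:3 → peak 8
Item 1@3: h1:3  h2:3  h3:8  h4:8  h5:5  h6:5  h7:3 → peak 8
Item 1@4: h1:3  h2:3  h3:5  h4:8  h5:8  h6:5  h7:3 → peak 8
Item 1@5: h1:3  h2:3  h3:5  h4:5  h5:8  h6:8  h7:3 → peak 8
Item 1@6: h1:3  h2:3  h3:5  h4:5  h5:5  h6:8  h7:6 → peak 8
Best is Item 1@1, peak 6.

6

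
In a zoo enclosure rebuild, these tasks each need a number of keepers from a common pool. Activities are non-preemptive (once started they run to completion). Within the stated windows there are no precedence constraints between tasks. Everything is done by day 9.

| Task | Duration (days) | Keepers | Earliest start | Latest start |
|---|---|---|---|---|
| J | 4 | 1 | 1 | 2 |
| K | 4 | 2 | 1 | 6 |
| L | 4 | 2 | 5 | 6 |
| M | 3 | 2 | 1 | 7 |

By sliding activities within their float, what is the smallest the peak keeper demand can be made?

Early-start (J@1, K@1, L@5, M@1) gives peak 5: d1:5  d2:5  d3:5  d4:3  d5:2  d6:2  d7:2  d8:2  d9:0.
Shift M→5.
Schedule J@1, K@1, L@5, M@5: d1:3  d2:3  d3:3  d4:3  d5:4  d6:4  d7:4  d8:2  d9:0 — peak 4.

4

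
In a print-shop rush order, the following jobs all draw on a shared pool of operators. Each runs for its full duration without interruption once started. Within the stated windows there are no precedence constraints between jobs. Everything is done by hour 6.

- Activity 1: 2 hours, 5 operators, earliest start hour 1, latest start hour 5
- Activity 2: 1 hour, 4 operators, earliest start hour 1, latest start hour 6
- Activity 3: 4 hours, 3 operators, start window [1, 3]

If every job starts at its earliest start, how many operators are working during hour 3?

At early start, hour 3 has: Activity 3.
Demand: 3 = 3.

3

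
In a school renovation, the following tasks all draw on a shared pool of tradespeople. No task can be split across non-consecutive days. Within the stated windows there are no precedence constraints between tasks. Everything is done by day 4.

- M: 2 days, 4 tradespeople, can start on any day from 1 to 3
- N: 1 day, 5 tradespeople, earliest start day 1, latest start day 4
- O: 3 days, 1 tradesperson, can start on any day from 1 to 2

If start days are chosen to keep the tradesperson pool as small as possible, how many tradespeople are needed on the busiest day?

5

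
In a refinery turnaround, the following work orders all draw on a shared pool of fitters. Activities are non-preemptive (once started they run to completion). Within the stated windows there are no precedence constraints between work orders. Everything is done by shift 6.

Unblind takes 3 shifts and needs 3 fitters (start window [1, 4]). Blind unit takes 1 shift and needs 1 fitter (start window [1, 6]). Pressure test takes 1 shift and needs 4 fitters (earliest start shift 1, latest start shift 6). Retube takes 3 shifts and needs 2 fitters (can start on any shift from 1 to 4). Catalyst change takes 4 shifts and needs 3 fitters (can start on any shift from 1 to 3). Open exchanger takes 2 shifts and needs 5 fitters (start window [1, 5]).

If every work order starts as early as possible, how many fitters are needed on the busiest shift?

Early-start schedule: Unblind@1, Blind unit@1, Pressure test@1, Retube@1, Catalyst change@1, Open exchanger@1.
Load per shift: shift 1: 18, shift 2: 13, shift 3: 8, shift 4: 3, shift 5: 0, shift 6: 0.
Peak is 18.

18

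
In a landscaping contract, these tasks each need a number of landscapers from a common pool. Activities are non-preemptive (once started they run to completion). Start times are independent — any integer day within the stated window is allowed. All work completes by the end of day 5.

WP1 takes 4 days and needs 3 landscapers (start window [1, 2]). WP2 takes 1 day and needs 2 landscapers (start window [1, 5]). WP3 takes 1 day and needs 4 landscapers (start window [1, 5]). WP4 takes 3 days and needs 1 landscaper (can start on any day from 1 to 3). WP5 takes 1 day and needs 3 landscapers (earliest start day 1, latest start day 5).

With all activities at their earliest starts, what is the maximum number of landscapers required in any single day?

Early-start schedule: WP1@1, WP2@1, WP3@1, WP4@1, WP5@1.
Load per day: day 1: 13, day 2: 4, day 3: 4, day 4: 3, day 5: 0.
Peak is 13.

13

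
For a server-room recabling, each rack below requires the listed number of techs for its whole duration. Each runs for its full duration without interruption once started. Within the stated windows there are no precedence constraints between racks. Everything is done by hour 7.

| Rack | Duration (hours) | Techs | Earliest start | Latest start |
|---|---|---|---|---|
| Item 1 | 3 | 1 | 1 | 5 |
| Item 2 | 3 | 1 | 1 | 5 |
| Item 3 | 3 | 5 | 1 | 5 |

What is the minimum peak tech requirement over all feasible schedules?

Early-start (Item 1@1, Item 2@1, Item 3@1) gives peak 7: h1:7  h2:7  h3:7  h4:0  h5:0  h6:0  h7:0.
Shift Item 3→4.
Schedule Item 1@1, Item 2@1, Item 3@4: h1:2  h2:2  h3:2  h4:5  h5:5  h6:5  h7:0 — peak 5.

5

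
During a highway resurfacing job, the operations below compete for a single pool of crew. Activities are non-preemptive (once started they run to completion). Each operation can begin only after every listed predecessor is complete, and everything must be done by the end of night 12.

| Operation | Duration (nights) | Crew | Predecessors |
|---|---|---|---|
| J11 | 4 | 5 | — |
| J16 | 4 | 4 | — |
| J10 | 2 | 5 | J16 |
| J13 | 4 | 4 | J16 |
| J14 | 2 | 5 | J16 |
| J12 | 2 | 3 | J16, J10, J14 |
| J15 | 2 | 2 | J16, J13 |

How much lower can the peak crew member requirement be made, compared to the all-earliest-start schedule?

5

Early-start peak: n1:9  n2:9  n3:9  n4:9  n5:14  n6:14  n7:7  n8:7  n9:2  n10:2  n11:0  n12:0 ⇒ 14.
Leveled (J11@1, J16@1, J10@5, J13@5, J14@7, J12@9, J15@9): n1:9  n2:9  n3:9  n4:9  n5:9  n6:9  n7:9  n8:9  n9:5  n10:5  n11:0  n12:0 ⇒ 9.
Reduction 14 − 9 = 5.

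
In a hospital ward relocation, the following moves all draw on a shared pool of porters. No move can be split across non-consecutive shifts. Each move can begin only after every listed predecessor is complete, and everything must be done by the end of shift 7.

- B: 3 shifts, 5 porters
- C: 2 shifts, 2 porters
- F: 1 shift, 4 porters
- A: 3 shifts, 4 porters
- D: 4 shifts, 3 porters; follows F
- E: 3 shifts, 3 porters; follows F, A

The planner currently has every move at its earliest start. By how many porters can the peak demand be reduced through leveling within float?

6

Early-start peak: s1:15  s2:14  s3:12  s4:6  s5:6  s6:3  s7:0 ⇒ 15.
Leveled (B@1, C@4, F@1, A@2, D@4, E@5): s1:9  s2:9  s3:9  s4:9  s5:8  s6:6  s7:6 ⇒ 9.
Reduction 15 − 9 = 6.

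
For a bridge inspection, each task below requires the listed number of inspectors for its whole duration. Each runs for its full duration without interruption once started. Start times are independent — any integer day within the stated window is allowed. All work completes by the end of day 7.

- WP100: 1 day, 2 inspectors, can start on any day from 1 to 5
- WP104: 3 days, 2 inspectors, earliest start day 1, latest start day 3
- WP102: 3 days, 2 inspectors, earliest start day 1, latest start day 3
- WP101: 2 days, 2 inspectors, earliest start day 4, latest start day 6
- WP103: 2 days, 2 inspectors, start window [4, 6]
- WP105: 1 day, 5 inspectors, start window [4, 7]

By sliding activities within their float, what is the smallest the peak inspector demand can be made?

5

Early-start (WP100@1, WP104@1, WP102@1, WP101@4, WP103@4, WP105@4) gives peak 9: d1:6  d2:4  d3:4  d4:9  d5:4  d6:0  d7:0.
Shift WP102→2, WP103→5, WP105→7.
Schedule WP100@1, WP104@1, WP102@2, WP101@4, WP103@5, WP105@7: d1:4  d2:4  d3:4  d4:4  d5:4  d6:2  d7:5 — peak 5.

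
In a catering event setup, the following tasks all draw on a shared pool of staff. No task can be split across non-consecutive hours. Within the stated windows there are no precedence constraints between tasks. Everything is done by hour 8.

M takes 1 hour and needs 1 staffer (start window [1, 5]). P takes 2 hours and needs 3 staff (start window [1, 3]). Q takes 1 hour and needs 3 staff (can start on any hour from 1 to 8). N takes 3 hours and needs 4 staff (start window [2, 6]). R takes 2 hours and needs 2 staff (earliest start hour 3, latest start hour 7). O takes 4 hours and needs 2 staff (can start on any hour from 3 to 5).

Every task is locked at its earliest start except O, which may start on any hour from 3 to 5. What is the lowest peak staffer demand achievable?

O@3: h1:7  h2:7  h3:8  h4:8  h5:2  h6:2  h7:0  h8:0 → peak 8
O@4: h1:7  h2:7  h3:6  h4:8  h5:2  h6:2  h7:2  h8:0 → peak 8
O@5: h1:7  h2:7  h3:6  h4:6  h5:2  h6:2  h7:2  h8:2 → peak 7
Best is O@5, peak 7.

7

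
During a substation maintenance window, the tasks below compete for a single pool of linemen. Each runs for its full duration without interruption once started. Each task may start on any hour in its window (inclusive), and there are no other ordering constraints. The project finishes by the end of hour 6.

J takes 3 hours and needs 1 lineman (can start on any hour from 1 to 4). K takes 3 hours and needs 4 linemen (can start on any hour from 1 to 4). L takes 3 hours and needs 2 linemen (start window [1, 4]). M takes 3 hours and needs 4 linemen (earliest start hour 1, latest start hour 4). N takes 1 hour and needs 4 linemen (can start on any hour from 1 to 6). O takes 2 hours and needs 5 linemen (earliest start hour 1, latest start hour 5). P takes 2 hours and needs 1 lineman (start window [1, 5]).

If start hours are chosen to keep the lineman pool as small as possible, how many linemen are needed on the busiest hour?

9

Early-start (J@1, K@1, L@1, M@1, N@1, O@1, P@1) gives peak 21: h1:21  h2:17  h3:11  h4:0  h5:0  h6:0.
Shift M→4, N→4, O→5.
Schedule J@1, K@1, L@1, M@4, N@4, O@5, P@1: h1:8  h2:8  h3:7  h4:8  h5:9  h6:9 — peak 9.
Total lineman-hours = 49 over 6 hours ⇒ peak ≥ ⌈49/6⌉ = 9, so 9 is optimal.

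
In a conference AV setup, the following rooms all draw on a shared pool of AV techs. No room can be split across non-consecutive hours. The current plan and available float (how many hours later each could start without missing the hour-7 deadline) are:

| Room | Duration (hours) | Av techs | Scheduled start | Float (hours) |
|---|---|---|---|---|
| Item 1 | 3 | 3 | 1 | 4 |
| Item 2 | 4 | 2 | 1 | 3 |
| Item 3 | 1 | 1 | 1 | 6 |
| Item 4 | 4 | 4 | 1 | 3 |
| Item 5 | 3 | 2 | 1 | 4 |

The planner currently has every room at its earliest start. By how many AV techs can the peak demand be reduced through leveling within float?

6

Early-start peak: h1:12  h2:11  h3:11  h4:6  h5:0  h6:0  h7:0 ⇒ 12.
Leveled (Item 1@1, Item 2@1, Item 3@1, Item 4@4, Item 5@5): h1:6  h2:5  h3:5  h4:6  h5:6  h6:6  h7:6 ⇒ 6.
Reduction 12 − 6 = 6.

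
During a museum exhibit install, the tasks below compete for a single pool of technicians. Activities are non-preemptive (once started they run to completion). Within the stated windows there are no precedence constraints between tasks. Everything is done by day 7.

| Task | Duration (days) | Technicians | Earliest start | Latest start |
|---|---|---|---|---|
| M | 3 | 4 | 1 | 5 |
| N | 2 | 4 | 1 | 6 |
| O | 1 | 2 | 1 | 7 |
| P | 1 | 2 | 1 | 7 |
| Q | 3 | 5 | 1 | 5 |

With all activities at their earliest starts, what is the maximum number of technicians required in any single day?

17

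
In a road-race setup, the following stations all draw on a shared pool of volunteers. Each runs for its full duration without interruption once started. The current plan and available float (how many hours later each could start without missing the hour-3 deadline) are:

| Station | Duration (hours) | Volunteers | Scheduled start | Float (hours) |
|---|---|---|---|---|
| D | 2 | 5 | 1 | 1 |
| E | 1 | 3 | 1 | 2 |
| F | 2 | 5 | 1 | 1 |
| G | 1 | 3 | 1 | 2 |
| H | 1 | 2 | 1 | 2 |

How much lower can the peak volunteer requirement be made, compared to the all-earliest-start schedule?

Early-start peak: h1:18  h2:10  h3:0 ⇒ 18.
Leveled (D@1, E@1, F@2, G@3, H@1): h1:10  h2:10  h3:8 ⇒ 10.
Reduction 18 − 10 = 8.

8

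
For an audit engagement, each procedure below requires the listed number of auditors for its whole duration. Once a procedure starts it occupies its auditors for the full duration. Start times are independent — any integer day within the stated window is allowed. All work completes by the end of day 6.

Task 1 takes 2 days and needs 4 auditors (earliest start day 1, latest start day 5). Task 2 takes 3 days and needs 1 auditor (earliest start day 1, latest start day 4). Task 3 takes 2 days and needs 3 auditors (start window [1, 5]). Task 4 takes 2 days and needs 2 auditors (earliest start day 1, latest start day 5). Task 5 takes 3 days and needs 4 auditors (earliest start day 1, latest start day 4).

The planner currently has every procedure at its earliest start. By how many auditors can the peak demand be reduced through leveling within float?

7

Early-start peak: d1:14  d2:14  d3:5  d4:0  d5:0  d6:0 ⇒ 14.
Leveled (Task 1@1, Task 2@1, Task 3@3, Task 4@1, Task 5@4): d1:7  d2:7  d3:4  d4:7  d5:4  d6:4 ⇒ 7.
Reduction 14 − 7 = 7.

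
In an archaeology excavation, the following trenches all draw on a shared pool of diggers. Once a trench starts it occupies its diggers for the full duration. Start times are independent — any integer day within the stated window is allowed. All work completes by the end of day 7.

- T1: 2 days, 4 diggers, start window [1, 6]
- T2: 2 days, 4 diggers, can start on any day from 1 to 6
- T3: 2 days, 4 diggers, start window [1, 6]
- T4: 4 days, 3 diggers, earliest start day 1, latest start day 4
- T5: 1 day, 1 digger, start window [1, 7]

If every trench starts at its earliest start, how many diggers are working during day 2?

At early start, day 2 has: T1, T2, T3, T4.
Demand: 4 + 4 + 4 + 3 = 15.

15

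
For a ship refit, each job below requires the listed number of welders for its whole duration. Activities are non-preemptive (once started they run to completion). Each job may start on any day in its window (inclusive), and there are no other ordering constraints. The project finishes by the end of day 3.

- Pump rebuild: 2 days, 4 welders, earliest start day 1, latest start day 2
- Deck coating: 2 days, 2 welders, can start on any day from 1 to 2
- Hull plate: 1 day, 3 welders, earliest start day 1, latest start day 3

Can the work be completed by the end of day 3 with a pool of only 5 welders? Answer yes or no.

no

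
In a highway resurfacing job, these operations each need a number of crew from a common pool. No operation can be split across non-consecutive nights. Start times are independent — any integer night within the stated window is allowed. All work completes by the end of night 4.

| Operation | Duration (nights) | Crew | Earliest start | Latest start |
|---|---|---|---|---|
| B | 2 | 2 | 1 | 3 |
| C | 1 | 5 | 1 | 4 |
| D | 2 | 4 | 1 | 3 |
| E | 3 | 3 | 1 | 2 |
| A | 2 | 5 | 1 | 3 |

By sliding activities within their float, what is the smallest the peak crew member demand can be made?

10

Early-start (B@1, C@1, D@1, E@1, A@1) gives peak 19: n1:19  n2:14  n3:3  n4:0.
Shift C→4, A→3.
Schedule B@1, C@4, D@1, E@1, A@3: n1:9  n2:9  n3:8  n4:10 — peak 10.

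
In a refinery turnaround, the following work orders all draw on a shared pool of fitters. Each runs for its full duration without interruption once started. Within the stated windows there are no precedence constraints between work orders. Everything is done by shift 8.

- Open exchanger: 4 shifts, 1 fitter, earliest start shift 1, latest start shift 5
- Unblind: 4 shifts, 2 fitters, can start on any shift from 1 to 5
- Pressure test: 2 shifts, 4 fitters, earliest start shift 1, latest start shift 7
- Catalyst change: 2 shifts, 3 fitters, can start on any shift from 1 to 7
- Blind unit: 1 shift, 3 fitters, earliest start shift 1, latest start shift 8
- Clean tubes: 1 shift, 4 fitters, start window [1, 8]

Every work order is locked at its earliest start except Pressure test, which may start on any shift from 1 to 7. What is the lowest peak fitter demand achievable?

13

Pressure test@1: s1:17  s2:10  s3:3  s4:3  s5:0  s6:0  s7:0  s8:0 → peak 17
Pressure test@2: s1:13  s2:10  s3:7  s4:3  s5:0  s6:0  s7:0  s8:0 → peak 13
Pressure test@3: s1:13  s2:6  s3:7  s4:7  s5:0  s6:0  s7:0  s8:0 → peak 13
Pressure test@4: s1:13  s2:6  s3:3  s4:7  s5:4  s6:0  s7:0  s8:0 → peak 13
Pressure test@5: s1:13  s2:6  s3:3  s4:3  s5:4  s6:4  s7:0  s8:0 → peak 13
Pressure test@6: s1:13  s2:6  s3:3  s4:3  s5:0  s6:4  s7:4  s8:0 → peak 13
Pressure test@7: s1:13  s2:6  s3:3  s4:3  s5:0  s6:0  s7:4  s8:4 → peak 13
Best is Pressure test@2, peak 13.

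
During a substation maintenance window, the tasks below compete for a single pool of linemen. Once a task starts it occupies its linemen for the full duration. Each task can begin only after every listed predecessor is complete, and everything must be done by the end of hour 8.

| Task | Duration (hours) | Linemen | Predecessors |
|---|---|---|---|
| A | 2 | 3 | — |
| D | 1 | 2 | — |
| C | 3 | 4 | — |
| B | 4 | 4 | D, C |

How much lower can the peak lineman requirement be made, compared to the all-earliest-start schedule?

Early-start peak: h1:9  h2:7  h3:4  h4:4  h5:4  h6:4  h7:4  h8:0 ⇒ 9.
Leveled (A@1, D@1, C@2, B@5): h1:5  h2:7  h3:4  h4:4  h5:4  h6:4  h7:4  h8:4 ⇒ 7.
Reduction 9 − 7 = 2.

2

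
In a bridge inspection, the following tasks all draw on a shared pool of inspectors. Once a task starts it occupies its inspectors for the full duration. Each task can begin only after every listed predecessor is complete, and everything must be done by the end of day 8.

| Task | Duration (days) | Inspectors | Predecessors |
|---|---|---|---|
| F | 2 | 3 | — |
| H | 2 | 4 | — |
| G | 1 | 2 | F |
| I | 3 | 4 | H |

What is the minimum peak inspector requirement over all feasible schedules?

4

Early-start (F@1, H@1, G@3, I@3) gives peak 7: d1:7  d2:7  d3:6  d4:4  d5:4  d6:0  d7:0  d8:0.
Shift H→3, G→5, I→6.
Schedule F@1, H@3, G@5, I@6: d1:3  d2:3  d3:4  d4:4  d5:2  d6:4  d7:4  d8:4 — peak 4.
Total inspector-days = 28 over 8 days ⇒ peak ≥ ⌈28/8⌉ = 4, so 4 is optimal.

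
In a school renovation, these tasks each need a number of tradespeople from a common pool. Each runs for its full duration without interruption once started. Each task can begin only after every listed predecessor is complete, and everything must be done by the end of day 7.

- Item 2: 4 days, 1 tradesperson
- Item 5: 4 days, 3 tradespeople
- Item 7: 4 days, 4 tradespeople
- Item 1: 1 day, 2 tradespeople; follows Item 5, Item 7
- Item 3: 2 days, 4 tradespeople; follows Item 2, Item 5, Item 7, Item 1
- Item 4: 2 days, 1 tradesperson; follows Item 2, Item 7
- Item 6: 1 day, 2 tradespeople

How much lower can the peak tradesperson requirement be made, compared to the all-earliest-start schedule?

Early-start peak: d1:10  d2:8  d3:8  d4:8  d5:3  d6:5  d7:4 ⇒ 10.
Leveled (Item 2@1, Item 5@1, Item 7@1, Item 1@5, Item 3@6, Item 4@5, Item 6@5): d1:8  d2:8  d3:8  d4:8  d5:5  d6:5  d7:4 ⇒ 8.
Reduction 10 − 8 = 2.

2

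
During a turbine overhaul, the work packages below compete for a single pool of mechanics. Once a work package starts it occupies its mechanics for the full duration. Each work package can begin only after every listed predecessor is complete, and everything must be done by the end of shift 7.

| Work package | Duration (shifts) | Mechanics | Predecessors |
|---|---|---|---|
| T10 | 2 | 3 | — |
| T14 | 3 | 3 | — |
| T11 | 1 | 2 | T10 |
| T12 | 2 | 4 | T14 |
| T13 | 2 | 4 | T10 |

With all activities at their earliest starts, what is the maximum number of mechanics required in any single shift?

9

Early-start schedule: T10@1, T14@1, T11@3, T12@4, T13@3.
Load per shift: shift 1: 6, shift 2: 6, shift 3: 9, shift 4: 8, shift 5: 4, shift 6: 0, shift 7: 0.
Peak is 9.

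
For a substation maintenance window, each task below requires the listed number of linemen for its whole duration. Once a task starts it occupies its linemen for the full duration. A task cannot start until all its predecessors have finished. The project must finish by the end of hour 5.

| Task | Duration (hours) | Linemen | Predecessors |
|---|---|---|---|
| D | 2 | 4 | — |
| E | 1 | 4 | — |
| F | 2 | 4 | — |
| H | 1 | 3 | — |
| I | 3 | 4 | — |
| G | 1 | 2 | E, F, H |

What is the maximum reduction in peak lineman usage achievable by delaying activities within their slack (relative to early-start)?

Early-start peak: h1:19  h2:12  h3:6  h4:0  h5:0 ⇒ 19.
Leveled (D@1, E@1, F@2, H@4, I@3, G@5): h1:8  h2:8  h3:8  h4:7  h5:6 ⇒ 8.
Reduction 19 − 8 = 11.

11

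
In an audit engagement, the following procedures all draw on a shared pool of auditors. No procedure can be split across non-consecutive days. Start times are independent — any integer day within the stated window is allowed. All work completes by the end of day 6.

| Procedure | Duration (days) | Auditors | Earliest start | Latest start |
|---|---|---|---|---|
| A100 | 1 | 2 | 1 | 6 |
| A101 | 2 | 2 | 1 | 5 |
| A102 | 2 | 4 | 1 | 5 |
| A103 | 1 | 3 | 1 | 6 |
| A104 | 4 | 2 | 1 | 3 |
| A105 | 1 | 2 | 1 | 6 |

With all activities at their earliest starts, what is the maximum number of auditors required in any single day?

15

Early-start schedule: A100@1, A101@1, A102@1, A103@1, A104@1, A105@1.
Load per day: day 1: 15, day 2: 8, day 3: 2, day 4: 2, day 5: 0, day 6: 0.
Peak is 15.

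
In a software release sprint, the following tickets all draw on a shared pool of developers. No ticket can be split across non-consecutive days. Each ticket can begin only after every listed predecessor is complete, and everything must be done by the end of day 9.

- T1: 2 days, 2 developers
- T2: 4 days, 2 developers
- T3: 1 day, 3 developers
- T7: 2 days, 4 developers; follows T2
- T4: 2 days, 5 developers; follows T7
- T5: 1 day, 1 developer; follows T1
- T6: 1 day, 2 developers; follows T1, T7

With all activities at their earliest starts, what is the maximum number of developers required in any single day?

7

Early-start schedule: T1@1, T2@1, T3@1, T7@5, T4@7, T5@3, T6@7.
Load per day: day 1: 7, day 2: 4, day 3: 3, day 4: 2, day 5: 4, day 6: 4, day 7: 7, day 8: 5, day 9: 0.
Peak is 7.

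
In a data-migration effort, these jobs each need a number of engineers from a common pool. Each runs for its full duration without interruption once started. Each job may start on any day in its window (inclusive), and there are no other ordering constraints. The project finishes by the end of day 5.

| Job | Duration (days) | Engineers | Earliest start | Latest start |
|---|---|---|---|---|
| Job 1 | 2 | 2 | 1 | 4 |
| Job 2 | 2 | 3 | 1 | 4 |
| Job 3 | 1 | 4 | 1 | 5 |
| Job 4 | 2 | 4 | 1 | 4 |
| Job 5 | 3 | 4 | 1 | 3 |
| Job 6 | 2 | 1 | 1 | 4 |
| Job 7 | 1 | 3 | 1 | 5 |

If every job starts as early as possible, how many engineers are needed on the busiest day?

21

Early-start schedule: Job 1@1, Job 2@1, Job 3@1, Job 4@1, Job 5@1, Job 6@1, Job 7@1.
Load per day: day 1: 21, day 2: 14, day 3: 4, day 4: 0, day 5: 0.
Peak is 21.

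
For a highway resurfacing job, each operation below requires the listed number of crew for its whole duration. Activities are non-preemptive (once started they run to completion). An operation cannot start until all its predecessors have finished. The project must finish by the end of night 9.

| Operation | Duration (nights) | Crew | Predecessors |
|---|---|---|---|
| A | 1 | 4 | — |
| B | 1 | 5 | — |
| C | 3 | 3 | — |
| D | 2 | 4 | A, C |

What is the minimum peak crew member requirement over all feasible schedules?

5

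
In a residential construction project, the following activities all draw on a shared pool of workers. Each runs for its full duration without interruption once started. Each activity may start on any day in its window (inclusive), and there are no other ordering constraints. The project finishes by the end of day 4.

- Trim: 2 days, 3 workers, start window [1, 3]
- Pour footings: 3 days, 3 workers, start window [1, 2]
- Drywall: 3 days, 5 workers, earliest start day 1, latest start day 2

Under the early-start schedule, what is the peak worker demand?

11

Early-start schedule: Trim@1, Pour footings@1, Drywall@1.
Load per day: day 1: 11, day 2: 11, day 3: 8, day 4: 0.
Peak is 11.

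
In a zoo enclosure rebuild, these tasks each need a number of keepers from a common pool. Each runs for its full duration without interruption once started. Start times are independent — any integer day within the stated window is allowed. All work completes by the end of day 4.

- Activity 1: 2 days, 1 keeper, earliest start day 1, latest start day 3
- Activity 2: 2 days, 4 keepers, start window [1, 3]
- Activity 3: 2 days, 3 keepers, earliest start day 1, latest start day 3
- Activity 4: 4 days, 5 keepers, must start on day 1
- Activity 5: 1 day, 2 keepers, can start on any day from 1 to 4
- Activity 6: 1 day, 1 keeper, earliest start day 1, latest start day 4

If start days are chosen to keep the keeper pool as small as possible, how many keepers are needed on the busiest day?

10

Early-start (Activity 1@1, Activity 2@1, Activity 3@1, Activity 4@1, Activity 5@1, Activity 6@1) gives peak 16: d1:16  d2:13  d3:5  d4:5.
Shift Activity 3→3, Activity 5→3, Activity 6→4.
Schedule Activity 1@1, Activity 2@1, Activity 3@3, Activity 4@1, Activity 5@3, Activity 6@4: d1:10  d2:10  d3:10  d4:9 — peak 10.
Total keeper-days = 39 over 4 days ⇒ peak ≥ ⌈39/4⌉ = 10, so 10 is optimal.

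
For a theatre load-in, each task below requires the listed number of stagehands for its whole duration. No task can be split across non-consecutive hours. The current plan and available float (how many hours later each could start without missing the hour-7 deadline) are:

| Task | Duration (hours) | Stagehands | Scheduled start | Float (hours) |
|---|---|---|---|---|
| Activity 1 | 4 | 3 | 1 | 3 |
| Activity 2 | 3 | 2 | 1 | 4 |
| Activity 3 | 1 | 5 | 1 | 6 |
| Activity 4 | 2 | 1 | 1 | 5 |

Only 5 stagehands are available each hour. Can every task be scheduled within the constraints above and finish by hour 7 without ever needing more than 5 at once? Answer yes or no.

yes

Schedule Activity 1@1, Activity 2@1, Activity 3@5, Activity 4@6: h1:5  h2:5  h3:5  h4:3  h5:5  h6:1  h7:1 — peak 5 ≤ 5.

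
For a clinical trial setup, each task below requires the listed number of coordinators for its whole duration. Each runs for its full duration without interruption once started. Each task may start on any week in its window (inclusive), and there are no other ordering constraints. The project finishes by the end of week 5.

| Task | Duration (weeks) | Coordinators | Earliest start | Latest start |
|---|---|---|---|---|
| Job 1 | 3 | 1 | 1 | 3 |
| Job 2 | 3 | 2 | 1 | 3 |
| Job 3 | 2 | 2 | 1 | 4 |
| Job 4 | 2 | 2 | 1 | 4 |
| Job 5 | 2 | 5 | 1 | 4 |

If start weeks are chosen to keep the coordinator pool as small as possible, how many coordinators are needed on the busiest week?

6

Early-start (Job 1@1, Job 2@1, Job 3@1, Job 4@1, Job 5@1) gives peak 12: w1:12  w2:12  w3:3  w4:0  w5:0.
Shift Job 2→3, Job 3→3, Job 4→4.
Schedule Job 1@1, Job 2@3, Job 3@3, Job 4@4, Job 5@1: w1:6  w2:6  w3:5  w4:6  w5:4 — peak 6.
Total coordinator-weeks = 27 over 5 weeks ⇒ peak ≥ ⌈27/5⌉ = 6, so 6 is optimal.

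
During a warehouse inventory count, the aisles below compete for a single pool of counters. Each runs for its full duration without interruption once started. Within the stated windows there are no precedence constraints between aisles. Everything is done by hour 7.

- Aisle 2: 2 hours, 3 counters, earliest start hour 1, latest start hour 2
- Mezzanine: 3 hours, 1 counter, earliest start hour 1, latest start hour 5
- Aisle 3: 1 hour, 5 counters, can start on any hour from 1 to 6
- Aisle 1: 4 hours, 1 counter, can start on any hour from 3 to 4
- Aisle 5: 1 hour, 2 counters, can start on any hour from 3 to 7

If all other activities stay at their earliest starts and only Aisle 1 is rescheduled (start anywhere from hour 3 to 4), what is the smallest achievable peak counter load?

Aisle 1@3: h1:9  h2:4  h3:4  h4:1  h5:1  h6:1  h7:0 → peak 9
Aisle 1@4: h1:9  h2:4  h3:3  h4:1  h5:1  h6:1  h7:1 → peak 9
Best is Aisle 1@3, peak 9.

9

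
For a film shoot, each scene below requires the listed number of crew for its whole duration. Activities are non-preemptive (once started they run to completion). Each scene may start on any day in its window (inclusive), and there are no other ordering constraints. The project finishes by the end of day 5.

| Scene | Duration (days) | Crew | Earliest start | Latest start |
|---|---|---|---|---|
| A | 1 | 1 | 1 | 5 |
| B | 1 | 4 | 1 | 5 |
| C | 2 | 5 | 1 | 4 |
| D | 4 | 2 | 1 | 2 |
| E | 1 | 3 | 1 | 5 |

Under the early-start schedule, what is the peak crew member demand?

Early-start schedule: A@1, B@1, C@1, D@1, E@1.
Load per day: day 1: 15, day 2: 7, day 3: 2, day 4: 2, day 5: 0.
Peak is 15.

15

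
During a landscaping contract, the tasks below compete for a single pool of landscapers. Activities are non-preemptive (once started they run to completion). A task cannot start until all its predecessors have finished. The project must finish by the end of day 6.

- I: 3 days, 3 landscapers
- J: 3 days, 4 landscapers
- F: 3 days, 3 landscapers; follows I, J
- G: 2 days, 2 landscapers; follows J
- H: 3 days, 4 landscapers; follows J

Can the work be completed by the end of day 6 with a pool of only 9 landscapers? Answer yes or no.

yes

Schedule I@1, J@1, F@4, G@4, H@4: d1:7  d2:7  d3:7  d4:9  d5:9  d6:7 — peak 9 ≤ 9.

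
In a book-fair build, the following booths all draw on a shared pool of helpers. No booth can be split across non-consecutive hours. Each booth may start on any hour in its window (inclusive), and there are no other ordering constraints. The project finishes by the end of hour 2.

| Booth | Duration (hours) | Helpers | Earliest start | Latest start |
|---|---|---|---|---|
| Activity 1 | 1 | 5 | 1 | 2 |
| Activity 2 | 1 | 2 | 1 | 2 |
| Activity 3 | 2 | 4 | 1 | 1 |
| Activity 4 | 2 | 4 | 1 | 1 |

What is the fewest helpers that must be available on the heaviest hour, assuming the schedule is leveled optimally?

13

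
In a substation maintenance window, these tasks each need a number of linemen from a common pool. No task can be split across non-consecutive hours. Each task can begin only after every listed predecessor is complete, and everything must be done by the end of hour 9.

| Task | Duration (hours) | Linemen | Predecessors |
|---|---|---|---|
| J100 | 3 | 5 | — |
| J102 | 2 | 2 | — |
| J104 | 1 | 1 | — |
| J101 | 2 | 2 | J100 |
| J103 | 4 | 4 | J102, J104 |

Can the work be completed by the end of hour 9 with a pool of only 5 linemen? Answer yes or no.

Schedule J100@1, J102@4, J104@4, J101@4, J103@6: h1:5  h2:5  h3:5  h4:5  h5:4  h6:4  h7:4  h8:4  h9:4 — peak 5 ≤ 5.

yes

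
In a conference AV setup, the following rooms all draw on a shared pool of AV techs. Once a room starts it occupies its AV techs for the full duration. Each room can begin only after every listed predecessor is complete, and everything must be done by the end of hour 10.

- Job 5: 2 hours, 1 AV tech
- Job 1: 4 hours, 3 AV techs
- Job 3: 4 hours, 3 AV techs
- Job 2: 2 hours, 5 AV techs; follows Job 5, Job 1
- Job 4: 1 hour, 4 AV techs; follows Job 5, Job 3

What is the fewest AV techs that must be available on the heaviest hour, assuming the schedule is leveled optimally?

6

Early-start (Job 5@1, Job 1@1, Job 3@1, Job 2@5, Job 4@5) gives peak 9: h1:7  h2:7  h3:6  h4:6  h5:9  h6:5  h7:0  h8:0  h9:0  h10:0.
Shift Job 3→3, Job 2→7, Job 4→9.
Schedule Job 5@1, Job 1@1, Job 3@3, Job 2@7, Job 4@9: h1:4  h2:4  h3:6  h4:6  h5:3  h6:3  h7:5  h8:5  h9:4  h10:0 — peak 6.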